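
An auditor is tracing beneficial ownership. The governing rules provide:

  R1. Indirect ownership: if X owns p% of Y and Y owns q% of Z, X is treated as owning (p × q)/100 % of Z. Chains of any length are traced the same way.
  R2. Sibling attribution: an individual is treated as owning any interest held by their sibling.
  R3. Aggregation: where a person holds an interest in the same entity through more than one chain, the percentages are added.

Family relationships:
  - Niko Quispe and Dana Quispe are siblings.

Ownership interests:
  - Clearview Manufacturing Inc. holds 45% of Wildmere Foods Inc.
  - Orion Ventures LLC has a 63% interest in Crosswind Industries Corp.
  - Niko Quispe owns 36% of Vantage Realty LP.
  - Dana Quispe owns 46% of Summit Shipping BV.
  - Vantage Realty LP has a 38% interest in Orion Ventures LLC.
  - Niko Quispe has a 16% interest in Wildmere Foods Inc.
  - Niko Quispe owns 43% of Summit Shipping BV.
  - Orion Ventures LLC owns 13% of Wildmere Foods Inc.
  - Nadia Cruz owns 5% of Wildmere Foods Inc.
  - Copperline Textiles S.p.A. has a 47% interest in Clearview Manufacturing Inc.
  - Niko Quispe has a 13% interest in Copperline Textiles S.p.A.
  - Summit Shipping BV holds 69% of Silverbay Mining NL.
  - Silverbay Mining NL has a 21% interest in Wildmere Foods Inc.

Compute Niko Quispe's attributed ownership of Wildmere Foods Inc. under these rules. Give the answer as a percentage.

33.424%

By sibling attribution (R2), Niko Quispe is treated as also owning Dana Quispe's interest in Summit Shipping BV, giving 43% + 46% = 89%.
Chain via Summit Shipping BV → Silverbay Mining NL (R1): 89% × 69% × 21% = 12.8961% of Wildmere Foods Inc.
Chain via Copperline Textiles S.p.A. → Clearview Manufacturing Inc. (R1): 13% × 47% × 45% = 2.7495% of Wildmere Foods Inc.
Chain via Vantage Realty LP → Orion Ventures LLC (R1): 36% × 38% × 13% = 1.7784% of Wildmere Foods Inc.
Direct interest in Wildmere Foods Inc: 16%.
Aggregating (R3): 12.8961% + 2.7495% + 1.7784% + 16% = 33.424%.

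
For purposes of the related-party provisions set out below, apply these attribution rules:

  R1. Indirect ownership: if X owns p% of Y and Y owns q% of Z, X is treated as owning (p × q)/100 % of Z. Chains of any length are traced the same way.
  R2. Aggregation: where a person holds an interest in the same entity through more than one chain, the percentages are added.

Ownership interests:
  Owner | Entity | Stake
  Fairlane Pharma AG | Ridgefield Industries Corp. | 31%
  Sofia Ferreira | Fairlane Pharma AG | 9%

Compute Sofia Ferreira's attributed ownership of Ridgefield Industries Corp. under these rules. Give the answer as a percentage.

Chain via Fairlane Pharma AG (R1): 9% × 31% = 2.79% of Ridgefield Industries Corp.

2.79%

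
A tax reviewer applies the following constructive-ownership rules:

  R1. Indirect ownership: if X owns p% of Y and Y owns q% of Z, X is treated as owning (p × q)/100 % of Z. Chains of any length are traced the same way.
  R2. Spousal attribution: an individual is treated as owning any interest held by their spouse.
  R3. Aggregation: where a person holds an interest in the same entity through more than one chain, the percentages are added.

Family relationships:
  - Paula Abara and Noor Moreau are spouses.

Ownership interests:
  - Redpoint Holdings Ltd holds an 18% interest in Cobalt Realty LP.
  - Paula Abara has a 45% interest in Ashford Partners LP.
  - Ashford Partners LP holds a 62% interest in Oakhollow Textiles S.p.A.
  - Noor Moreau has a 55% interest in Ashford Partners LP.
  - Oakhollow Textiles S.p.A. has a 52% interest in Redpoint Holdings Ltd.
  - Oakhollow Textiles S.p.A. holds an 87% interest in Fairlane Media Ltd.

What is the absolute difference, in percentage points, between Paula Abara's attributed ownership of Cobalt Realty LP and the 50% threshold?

By spousal attribution (R2), Paula Abara is treated as also owning Noor Moreau's interest in Ashford Partners LP, giving 45% + 55% = 100%.
Chain via Ashford Partners LP → Oakhollow Textiles S.p.A. → Redpoint Holdings Ltd (R1): 100% × 62% × 52% × 18% = 5.8032% of Cobalt Realty LP.
5.8032% falls short of the 50% threshold by 44.1968 percentage points.

44.1968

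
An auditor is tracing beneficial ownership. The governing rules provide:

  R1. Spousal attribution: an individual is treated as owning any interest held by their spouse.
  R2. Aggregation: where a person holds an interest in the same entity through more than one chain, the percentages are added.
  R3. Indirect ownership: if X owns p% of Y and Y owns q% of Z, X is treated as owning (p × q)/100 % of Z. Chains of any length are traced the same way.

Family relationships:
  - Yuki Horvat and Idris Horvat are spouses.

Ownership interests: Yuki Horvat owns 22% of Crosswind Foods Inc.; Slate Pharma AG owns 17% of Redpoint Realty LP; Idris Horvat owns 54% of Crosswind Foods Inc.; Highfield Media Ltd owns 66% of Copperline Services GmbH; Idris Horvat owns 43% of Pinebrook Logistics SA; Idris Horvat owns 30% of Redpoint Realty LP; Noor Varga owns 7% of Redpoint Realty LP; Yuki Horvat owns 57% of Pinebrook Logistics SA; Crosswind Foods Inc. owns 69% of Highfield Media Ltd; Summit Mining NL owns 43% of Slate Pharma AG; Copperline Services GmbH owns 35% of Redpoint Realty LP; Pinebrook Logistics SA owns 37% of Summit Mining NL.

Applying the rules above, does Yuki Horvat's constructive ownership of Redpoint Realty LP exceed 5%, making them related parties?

Yes

By spousal attribution (R1), Yuki Horvat is treated as also owning Idris Horvat's interest in Crosswind Foods Inc, giving 22% + 54% = 76%.
By spousal attribution (R1), Yuki Horvat is treated as also owning Idris Horvat's interest in Pinebrook Logistics SA, giving 57% + 43% = 100%.
By spousal attribution (R1), Yuki Horvat is treated as owning Idris Horvat's 30% interest in Redpoint Realty LP.
Chain via Crosswind Foods Inc. → Highfield Media Ltd → Copperline Services GmbH (R3): 76% × 69% × 66% × 35% = 12.11364% of Redpoint Realty LP.
Chain via Pinebrook Logistics SA → Summit Mining NL → Slate Pharma AG (R3): 100% × 37% × 43% × 17% = 2.7047% of Redpoint Realty LP.
Direct interest in Redpoint Realty LP: 30%.
Aggregating (R2): 12.11364% + 2.7047% + 30% = 44.81834%.
44.81834% exceeds the 5% threshold, so Yuki is a related party to Redpoint Realty LP.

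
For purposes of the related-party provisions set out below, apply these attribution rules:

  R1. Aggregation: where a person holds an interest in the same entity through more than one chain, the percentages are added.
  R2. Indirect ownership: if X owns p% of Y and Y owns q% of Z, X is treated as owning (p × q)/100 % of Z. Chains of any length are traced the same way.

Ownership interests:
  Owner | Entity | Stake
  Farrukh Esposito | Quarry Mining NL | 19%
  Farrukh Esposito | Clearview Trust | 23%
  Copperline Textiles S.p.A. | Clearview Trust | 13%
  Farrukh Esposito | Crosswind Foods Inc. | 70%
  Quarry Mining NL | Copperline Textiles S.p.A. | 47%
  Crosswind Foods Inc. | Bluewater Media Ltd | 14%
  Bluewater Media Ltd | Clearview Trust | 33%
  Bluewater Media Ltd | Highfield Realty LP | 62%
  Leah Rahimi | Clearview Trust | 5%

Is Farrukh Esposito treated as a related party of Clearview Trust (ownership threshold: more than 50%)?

Chain via Crosswind Foods Inc. → Bluewater Media Ltd (R2): 70% × 14% × 33% = 3.234% of Clearview Trust.
Chain via Quarry Mining NL → Copperline Textiles S.p.A. (R2): 19% × 47% × 13% = 1.1609% of Clearview Trust.
Direct interest in Clearview Trust: 23%.
Aggregating (R1): 3.234% + 1.1609% + 23% = 27.3949%.
27.3949% does not exceed the 50% threshold, so Farrukh is not a related party to Clearview Trust.

No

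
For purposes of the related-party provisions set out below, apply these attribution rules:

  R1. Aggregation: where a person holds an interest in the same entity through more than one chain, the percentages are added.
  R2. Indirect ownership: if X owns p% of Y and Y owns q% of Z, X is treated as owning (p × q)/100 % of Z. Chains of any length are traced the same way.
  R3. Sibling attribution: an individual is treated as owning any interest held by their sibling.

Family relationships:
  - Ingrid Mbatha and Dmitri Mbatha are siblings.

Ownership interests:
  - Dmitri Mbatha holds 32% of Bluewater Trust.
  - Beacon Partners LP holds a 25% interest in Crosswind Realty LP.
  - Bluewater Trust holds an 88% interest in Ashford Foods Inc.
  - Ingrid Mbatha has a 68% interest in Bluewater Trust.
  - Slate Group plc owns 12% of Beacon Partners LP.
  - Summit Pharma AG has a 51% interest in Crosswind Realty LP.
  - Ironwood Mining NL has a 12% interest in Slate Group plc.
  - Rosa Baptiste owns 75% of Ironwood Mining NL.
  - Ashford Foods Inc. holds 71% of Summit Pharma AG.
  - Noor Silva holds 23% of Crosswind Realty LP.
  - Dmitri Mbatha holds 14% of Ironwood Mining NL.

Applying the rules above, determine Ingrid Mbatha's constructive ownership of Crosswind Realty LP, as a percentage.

31.9152%

By sibling attribution (R3), Ingrid Mbatha is treated as also owning Dmitri Mbatha's interest in Bluewater Trust, giving 68% + 32% = 100%.
By sibling attribution (R3), Ingrid Mbatha is treated as owning Dmitri Mbatha's 14% interest in Ironwood Mining NL.
Chain via Bluewater Trust → Ashford Foods Inc. → Summit Pharma AG (R2): 100% × 88% × 71% × 51% = 31.8648% of Crosswind Realty LP.
Chain via Ironwood Mining NL → Slate Group plc → Beacon Partners LP (R2): 14% × 12% × 12% × 25% = 0.0504% of Crosswind Realty LP.
Aggregating (R1): 31.8648% + 0.0504% = 31.9152%.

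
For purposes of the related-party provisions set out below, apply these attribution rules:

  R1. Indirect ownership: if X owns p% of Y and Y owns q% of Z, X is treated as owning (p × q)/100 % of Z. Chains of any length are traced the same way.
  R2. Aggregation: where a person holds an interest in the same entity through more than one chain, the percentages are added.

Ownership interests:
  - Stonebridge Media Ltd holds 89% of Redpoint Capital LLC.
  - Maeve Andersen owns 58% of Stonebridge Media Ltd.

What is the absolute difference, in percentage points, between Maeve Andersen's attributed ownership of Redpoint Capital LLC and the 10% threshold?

Chain via Stonebridge Media Ltd (R1): 58% × 89% = 51.62% of Redpoint Capital LLC.
51.62% exceeds the 10% threshold by 41.62 percentage points.

41.62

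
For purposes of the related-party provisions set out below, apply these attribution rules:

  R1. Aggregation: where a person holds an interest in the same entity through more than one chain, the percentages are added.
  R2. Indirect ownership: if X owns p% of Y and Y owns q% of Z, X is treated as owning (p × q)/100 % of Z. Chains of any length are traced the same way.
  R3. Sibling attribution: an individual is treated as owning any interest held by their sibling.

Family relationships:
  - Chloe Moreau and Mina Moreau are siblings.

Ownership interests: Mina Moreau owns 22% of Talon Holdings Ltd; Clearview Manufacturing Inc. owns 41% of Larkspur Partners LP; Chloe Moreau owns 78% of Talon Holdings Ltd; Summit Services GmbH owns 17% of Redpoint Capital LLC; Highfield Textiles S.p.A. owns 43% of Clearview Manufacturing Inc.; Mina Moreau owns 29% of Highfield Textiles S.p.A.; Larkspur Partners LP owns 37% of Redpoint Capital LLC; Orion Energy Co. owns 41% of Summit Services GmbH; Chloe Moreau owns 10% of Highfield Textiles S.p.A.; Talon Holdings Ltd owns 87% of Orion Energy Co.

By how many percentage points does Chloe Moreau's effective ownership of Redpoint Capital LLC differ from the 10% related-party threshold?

1.392091

By sibling attribution (R3), Chloe Moreau is treated as also owning Mina Moreau's interest in Talon Holdings Ltd, giving 78% + 22% = 100%.
By sibling attribution (R3), Chloe Moreau is treated as also owning Mina Moreau's interest in Highfield Textiles S.p.A, giving 10% + 29% = 39%.
Chain via Talon Holdings Ltd → Orion Energy Co. → Summit Services GmbH (R2): 100% × 87% × 41% × 17% = 6.0639% of Redpoint Capital LLC.
Chain via Highfield Textiles S.p.A. → Clearview Manufacturing Inc. → Larkspur Partners LP (R2): 39% × 43% × 41% × 37% = 2.544009% of Redpoint Capital LLC.
Aggregating (R1): 6.0639% + 2.544009% = 8.607909%.
8.607909% falls short of the 10% threshold by 1.392091 percentage points.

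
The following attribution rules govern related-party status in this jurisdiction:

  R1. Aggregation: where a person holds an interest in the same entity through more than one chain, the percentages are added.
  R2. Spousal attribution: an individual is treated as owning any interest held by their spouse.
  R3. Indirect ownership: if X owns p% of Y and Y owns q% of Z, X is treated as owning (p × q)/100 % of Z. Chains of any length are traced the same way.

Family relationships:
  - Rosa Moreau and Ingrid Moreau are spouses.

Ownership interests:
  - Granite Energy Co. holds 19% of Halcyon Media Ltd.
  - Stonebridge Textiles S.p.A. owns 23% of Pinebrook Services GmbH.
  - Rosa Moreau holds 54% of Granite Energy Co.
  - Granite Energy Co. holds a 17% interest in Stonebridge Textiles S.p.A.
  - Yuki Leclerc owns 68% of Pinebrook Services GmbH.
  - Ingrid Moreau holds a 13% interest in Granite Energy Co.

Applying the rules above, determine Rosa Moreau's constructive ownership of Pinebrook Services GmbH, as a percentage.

2.6197%

By spousal attribution (R2), Rosa Moreau is treated as also owning Ingrid Moreau's interest in Granite Energy Co, giving 54% + 13% = 67%.
Chain via Granite Energy Co. → Stonebridge Textiles S.p.A. (R3): 67% × 17% × 23% = 2.6197% of Pinebrook Services GmbH.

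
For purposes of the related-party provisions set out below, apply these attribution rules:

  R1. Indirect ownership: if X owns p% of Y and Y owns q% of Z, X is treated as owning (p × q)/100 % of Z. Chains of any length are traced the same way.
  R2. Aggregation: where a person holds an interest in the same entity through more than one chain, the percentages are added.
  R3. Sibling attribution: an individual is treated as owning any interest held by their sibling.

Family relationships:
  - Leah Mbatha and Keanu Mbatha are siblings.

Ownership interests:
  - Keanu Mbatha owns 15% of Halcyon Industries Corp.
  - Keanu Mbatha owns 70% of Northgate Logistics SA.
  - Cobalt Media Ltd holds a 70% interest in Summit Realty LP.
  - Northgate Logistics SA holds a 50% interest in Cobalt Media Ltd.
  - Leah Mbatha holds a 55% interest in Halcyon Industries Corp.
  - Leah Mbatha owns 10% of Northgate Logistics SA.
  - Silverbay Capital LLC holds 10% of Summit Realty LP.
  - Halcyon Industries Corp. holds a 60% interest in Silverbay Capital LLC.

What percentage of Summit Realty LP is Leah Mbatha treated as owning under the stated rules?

By sibling attribution (R3), Leah Mbatha is treated as also owning Keanu Mbatha's interest in Halcyon Industries Corp, giving 55% + 15% = 70%.
By sibling attribution (R3), Leah Mbatha is treated as also owning Keanu Mbatha's interest in Northgate Logistics SA, giving 10% + 70% = 80%.
Chain via Halcyon Industries Corp. → Silverbay Capital LLC (R1): 70% × 60% × 10% = 4.2% of Summit Realty LP.
Chain via Northgate Logistics SA → Cobalt Media Ltd (R1): 80% × 50% × 70% = 28% of Summit Realty LP.
Aggregating (R2): 4.2% + 28% = 32.2%.

32.2%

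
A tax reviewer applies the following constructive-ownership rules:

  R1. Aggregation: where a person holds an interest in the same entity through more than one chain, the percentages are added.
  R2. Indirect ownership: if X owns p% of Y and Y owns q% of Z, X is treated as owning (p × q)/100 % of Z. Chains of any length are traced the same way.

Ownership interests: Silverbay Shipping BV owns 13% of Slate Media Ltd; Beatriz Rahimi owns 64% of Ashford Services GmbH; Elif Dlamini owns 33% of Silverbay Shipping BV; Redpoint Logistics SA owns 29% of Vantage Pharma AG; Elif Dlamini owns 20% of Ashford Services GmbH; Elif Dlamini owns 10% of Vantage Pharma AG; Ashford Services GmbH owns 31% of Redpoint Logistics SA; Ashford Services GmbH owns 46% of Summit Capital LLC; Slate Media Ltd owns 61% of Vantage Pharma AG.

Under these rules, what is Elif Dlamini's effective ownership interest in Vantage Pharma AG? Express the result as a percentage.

Chain via Silverbay Shipping BV → Slate Media Ltd (R2): 33% × 13% × 61% = 2.6169% of Vantage Pharma AG.
Chain via Ashford Services GmbH → Redpoint Logistics SA (R2): 20% × 31% × 29% = 1.798% of Vantage Pharma AG.
Direct interest in Vantage Pharma AG: 10%.
Aggregating (R1): 2.6169% + 1.798% + 10% = 14.4149%.

14.4149%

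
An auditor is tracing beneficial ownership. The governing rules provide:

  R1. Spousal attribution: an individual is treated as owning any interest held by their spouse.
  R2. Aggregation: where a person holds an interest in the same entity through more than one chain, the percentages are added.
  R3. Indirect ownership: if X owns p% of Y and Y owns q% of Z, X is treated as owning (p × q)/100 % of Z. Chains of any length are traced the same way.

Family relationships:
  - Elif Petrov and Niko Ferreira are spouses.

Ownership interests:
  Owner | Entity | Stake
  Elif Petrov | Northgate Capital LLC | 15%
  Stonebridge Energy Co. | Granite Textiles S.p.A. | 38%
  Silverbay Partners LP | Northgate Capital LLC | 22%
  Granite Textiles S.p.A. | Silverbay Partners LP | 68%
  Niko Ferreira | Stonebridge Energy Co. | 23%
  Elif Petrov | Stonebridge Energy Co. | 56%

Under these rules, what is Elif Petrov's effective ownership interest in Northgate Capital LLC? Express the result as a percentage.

By spousal attribution (R1), Elif Petrov is treated as also owning Niko Ferreira's interest in Stonebridge Energy Co, giving 56% + 23% = 79%.
Chain via Stonebridge Energy Co. → Granite Textiles S.p.A. → Silverbay Partners LP (R3): 79% × 38% × 68% × 22% = 4.490992% of Northgate Capital LLC.
Direct interest in Northgate Capital LLC: 15%.
Aggregating (R2): 4.490992% + 15% = 19.490992%.

19.490992%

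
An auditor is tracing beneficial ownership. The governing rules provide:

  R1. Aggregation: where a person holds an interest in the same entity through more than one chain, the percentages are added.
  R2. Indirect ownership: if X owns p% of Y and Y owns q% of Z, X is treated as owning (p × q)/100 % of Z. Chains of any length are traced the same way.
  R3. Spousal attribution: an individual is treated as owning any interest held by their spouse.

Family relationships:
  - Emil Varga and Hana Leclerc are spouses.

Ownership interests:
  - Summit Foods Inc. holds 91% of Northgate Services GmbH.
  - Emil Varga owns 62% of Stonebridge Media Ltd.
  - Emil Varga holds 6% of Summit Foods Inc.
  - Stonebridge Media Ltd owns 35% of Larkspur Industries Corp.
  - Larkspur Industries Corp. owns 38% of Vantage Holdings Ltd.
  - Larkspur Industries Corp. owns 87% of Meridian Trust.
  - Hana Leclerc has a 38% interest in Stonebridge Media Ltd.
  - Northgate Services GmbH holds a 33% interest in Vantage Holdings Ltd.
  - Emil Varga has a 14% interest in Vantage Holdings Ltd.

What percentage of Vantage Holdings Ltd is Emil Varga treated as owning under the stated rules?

29.1018%

By spousal attribution (R3), Emil Varga is treated as also owning Hana Leclerc's interest in Stonebridge Media Ltd, giving 62% + 38% = 100%.
Chain via Summit Foods Inc. → Northgate Services GmbH (R2): 6% × 91% × 33% = 1.8018% of Vantage Holdings Ltd.
Chain via Stonebridge Media Ltd → Larkspur Industries Corp. (R2): 100% × 35% × 38% = 13.3% of Vantage Holdings Ltd.
Direct interest in Vantage Holdings Ltd: 14%.
Aggregating (R1): 1.8018% + 13.3% + 14% = 29.1018%.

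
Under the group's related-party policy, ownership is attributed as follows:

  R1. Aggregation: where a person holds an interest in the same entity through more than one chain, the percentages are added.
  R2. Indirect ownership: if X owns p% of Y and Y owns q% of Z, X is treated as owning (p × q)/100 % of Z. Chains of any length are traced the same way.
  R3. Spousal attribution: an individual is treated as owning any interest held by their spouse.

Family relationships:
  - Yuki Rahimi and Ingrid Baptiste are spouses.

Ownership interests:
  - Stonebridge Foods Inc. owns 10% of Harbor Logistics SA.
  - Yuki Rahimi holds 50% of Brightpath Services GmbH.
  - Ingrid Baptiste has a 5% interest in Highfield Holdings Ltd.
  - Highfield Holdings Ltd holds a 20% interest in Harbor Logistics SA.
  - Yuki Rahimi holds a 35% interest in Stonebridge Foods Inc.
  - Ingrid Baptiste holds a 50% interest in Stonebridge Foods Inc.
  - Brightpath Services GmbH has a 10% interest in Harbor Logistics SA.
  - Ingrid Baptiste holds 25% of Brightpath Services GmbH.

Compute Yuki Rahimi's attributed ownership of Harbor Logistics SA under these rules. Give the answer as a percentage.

17%

By spousal attribution (R3), Yuki Rahimi is treated as also owning Ingrid Baptiste's interest in Stonebridge Foods Inc, giving 35% + 50% = 85%.
By spousal attribution (R3), Yuki Rahimi is treated as also owning Ingrid Baptiste's interest in Brightpath Services GmbH, giving 50% + 25% = 75%.
By spousal attribution (R3), Yuki Rahimi is treated as owning Ingrid Baptiste's 5% interest in Highfield Holdings Ltd.
Chain via Stonebridge Foods Inc. (R2): 85% × 10% = 8.5% of Harbor Logistics SA.
Chain via Brightpath Services GmbH (R2): 75% × 10% = 7.5% of Harbor Logistics SA.
Chain via Highfield Holdings Ltd (R2): 5% × 20% = 1% of Harbor Logistics SA.
Aggregating (R1): 8.5% + 7.5% + 1% = 17%.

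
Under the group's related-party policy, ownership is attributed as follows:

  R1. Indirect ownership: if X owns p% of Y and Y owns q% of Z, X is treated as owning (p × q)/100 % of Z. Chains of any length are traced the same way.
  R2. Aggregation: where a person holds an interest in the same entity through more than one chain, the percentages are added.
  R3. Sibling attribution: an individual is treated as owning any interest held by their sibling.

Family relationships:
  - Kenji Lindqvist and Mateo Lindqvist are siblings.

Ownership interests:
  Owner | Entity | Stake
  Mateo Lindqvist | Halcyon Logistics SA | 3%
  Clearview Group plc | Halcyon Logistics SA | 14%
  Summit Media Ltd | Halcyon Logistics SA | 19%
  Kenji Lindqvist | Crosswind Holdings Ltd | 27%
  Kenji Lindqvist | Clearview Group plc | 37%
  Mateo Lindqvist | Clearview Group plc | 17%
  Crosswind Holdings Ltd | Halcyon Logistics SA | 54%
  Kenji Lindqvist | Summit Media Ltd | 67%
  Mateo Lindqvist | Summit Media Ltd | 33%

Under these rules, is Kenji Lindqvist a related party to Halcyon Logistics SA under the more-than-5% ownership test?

By sibling attribution (R3), Kenji Lindqvist is treated as also owning Mateo Lindqvist's interest in Clearview Group plc, giving 37% + 17% = 54%.
By sibling attribution (R3), Kenji Lindqvist is treated as also owning Mateo Lindqvist's interest in Summit Media Ltd, giving 67% + 33% = 100%.
By sibling attribution (R3), Kenji Lindqvist is treated as owning Mateo Lindqvist's 3% interest in Halcyon Logistics SA.
Chain via Clearview Group plc (R1): 54% × 14% = 7.56% of Halcyon Logistics SA.
Chain via Summit Media Ltd (R1): 100% × 19% = 19% of Halcyon Logistics SA.
Chain via Crosswind Holdings Ltd (R1): 27% × 54% = 14.58% of Halcyon Logistics SA.
Direct interest in Halcyon Logistics SA: 3%.
Aggregating (R2): 7.56% + 19% + 14.58% + 3% = 44.14%.
44.14% exceeds the 5% threshold, so Kenji is a related party to Halcyon Logistics SA.

Yes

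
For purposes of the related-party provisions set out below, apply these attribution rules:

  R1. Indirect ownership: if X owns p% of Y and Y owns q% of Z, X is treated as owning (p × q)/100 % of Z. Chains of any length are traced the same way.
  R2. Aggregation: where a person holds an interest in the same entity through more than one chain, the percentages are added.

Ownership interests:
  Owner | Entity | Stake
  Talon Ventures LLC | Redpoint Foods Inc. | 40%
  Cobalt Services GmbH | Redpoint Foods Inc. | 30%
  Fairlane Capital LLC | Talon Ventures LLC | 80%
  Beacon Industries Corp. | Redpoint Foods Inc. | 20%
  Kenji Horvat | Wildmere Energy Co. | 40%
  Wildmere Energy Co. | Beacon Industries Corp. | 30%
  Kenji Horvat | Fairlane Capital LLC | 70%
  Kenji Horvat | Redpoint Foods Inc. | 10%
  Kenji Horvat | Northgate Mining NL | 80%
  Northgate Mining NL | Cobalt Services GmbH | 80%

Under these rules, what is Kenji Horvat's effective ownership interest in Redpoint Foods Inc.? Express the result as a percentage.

54%

Chain via Wildmere Energy Co. → Beacon Industries Corp. (R1): 40% × 30% × 20% = 2.4% of Redpoint Foods Inc.
Chain via Fairlane Capital LLC → Talon Ventures LLC (R1): 70% × 80% × 40% = 22.4% of Redpoint Foods Inc.
Chain via Northgate Mining NL → Cobalt Services GmbH (R1): 80% × 80% × 30% = 19.2% of Redpoint Foods Inc.
Direct interest in Redpoint Foods Inc: 10%.
Aggregating (R2): 2.4% + 22.4% + 19.2% + 10% = 54%.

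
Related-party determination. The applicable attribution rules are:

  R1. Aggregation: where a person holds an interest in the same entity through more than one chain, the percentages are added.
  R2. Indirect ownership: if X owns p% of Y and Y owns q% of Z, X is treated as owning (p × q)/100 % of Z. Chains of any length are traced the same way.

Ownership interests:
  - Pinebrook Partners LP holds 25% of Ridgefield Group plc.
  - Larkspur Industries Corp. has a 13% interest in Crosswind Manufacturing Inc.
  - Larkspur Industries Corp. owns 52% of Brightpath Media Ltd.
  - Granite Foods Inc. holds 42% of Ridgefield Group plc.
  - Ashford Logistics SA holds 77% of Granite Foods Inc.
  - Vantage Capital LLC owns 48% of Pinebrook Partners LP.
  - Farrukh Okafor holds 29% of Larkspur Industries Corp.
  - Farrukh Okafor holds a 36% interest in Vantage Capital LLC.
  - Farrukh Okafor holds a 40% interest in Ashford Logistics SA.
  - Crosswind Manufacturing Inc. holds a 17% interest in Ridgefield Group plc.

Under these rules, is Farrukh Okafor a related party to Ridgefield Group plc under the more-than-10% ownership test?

Chain via Larkspur Industries Corp. → Crosswind Manufacturing Inc. (R2): 29% × 13% × 17% = 0.6409% of Ridgefield Group plc.
Chain via Vantage Capital LLC → Pinebrook Partners LP (R2): 36% × 48% × 25% = 4.32% of Ridgefield Group plc.
Chain via Ashford Logistics SA → Granite Foods Inc. (R2): 40% × 77% × 42% = 12.936% of Ridgefield Group plc.
Aggregating (R1): 0.6409% + 4.32% + 12.936% = 17.8969%.
17.8969% exceeds the 10% threshold, so Farrukh is a related party to Ridgefield Group plc.

Yes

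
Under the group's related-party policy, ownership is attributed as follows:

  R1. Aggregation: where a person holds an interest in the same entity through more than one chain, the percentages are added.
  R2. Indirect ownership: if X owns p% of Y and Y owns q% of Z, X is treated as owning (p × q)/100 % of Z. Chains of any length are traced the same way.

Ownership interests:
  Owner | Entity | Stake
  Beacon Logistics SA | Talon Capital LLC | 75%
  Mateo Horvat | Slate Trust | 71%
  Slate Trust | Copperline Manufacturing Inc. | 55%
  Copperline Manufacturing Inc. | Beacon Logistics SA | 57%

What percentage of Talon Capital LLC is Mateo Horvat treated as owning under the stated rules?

16.693875%

Chain via Slate Trust → Copperline Manufacturing Inc. → Beacon Logistics SA (R2): 71% × 55% × 57% × 75% = 16.693875% of Talon Capital LLC.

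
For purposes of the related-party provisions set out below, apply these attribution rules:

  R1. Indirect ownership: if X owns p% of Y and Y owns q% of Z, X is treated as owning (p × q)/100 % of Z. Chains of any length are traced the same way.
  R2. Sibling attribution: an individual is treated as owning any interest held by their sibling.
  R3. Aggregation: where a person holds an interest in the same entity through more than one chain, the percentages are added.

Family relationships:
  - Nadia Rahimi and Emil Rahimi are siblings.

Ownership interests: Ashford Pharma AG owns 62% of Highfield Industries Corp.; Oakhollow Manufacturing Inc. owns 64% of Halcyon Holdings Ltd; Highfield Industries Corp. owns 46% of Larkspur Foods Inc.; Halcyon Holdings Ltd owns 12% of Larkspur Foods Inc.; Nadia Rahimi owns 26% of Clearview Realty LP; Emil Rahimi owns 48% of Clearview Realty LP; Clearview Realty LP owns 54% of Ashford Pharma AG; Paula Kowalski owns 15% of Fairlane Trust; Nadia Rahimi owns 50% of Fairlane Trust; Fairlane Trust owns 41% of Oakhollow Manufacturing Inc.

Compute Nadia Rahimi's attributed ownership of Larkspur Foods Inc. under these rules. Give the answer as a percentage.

12.970992%

By sibling attribution (R2), Nadia Rahimi is treated as also owning Emil Rahimi's interest in Clearview Realty LP, giving 26% + 48% = 74%.
Chain via Clearview Realty LP → Ashford Pharma AG → Highfield Industries Corp. (R1): 74% × 54% × 62% × 46% = 11.396592% of Larkspur Foods Inc.
Chain via Fairlane Trust → Oakhollow Manufacturing Inc. → Halcyon Holdings Ltd (R1): 50% × 41% × 64% × 12% = 1.5744% of Larkspur Foods Inc.
Aggregating (R3): 11.396592% + 1.5744% = 12.970992%.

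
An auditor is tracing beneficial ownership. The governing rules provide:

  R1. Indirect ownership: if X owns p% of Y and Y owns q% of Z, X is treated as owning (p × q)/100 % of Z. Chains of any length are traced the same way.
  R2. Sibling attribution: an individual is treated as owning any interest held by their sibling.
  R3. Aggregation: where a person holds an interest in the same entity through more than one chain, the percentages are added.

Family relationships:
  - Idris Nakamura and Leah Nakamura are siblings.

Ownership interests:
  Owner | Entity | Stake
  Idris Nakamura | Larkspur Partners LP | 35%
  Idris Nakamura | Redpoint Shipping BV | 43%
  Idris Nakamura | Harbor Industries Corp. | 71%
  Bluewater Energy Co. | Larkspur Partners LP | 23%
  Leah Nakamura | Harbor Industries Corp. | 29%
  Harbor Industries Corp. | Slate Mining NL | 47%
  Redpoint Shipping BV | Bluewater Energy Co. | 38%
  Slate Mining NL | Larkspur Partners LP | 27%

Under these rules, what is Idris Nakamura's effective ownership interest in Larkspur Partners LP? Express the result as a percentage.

51.4482%

By sibling attribution (R2), Idris Nakamura is treated as also owning Leah Nakamura's interest in Harbor Industries Corp, giving 71% + 29% = 100%.
Chain via Redpoint Shipping BV → Bluewater Energy Co. (R1): 43% × 38% × 23% = 3.7582% of Larkspur Partners LP.
Chain via Harbor Industries Corp. → Slate Mining NL (R1): 100% × 47% × 27% = 12.69% of Larkspur Partners LP.
Direct interest in Larkspur Partners LP: 35%.
Aggregating (R3): 3.7582% + 12.69% + 35% = 51.4482%.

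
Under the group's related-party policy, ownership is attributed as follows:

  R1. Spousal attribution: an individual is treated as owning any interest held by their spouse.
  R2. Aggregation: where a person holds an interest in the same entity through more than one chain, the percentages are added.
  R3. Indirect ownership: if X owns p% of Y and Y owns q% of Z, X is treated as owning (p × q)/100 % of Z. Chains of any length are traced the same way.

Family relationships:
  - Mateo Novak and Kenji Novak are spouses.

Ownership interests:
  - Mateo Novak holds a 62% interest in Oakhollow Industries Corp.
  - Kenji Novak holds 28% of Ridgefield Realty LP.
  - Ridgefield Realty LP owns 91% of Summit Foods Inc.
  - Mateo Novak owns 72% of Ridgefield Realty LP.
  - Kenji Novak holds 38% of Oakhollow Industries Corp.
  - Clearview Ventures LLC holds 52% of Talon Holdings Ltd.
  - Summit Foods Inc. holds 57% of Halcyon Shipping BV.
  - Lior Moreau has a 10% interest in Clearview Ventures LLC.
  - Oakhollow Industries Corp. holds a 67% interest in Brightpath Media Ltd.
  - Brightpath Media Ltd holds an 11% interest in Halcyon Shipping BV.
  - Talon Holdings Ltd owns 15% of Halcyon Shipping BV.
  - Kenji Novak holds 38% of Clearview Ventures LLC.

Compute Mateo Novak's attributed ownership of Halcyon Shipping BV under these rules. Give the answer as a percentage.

62.204%

By spousal attribution (R1), Mateo Novak is treated as also owning Kenji Novak's interest in Ridgefield Realty LP, giving 72% + 28% = 100%.
By spousal attribution (R1), Mateo Novak is treated as also owning Kenji Novak's interest in Oakhollow Industries Corp, giving 62% + 38% = 100%.
By spousal attribution (R1), Mateo Novak is treated as owning Kenji Novak's 38% interest in Clearview Ventures LLC.
Chain via Ridgefield Realty LP → Summit Foods Inc. (R3): 100% × 91% × 57% = 51.87% of Halcyon Shipping BV.
Chain via Oakhollow Industries Corp. → Brightpath Media Ltd (R3): 100% × 67% × 11% = 7.37% of Halcyon Shipping BV.
Chain via Clearview Ventures LLC → Talon Holdings Ltd (R3): 38% × 52% × 15% = 2.964% of Halcyon Shipping BV.
Aggregating (R2): 51.87% + 7.37% + 2.964% = 62.204%.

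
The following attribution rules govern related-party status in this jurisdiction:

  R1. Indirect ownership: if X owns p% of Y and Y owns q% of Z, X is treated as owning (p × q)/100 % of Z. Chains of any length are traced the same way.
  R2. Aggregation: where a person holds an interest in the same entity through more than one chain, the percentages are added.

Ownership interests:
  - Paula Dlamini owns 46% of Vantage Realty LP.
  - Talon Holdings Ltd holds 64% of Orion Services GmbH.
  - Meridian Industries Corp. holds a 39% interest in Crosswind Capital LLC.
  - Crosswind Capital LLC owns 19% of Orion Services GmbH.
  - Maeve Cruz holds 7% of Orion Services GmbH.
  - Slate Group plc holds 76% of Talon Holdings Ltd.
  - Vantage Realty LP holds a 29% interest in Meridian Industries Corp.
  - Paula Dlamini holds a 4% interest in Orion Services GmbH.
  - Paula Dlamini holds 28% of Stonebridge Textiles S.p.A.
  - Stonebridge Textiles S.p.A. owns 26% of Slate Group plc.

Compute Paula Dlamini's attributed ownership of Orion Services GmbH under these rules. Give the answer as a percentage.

8.529486%

Chain via Vantage Realty LP → Meridian Industries Corp. → Crosswind Capital LLC (R1): 46% × 29% × 39% × 19% = 0.988494% of Orion Services GmbH.
Chain via Stonebridge Textiles S.p.A. → Slate Group plc → Talon Holdings Ltd (R1): 28% × 26% × 76% × 64% = 3.540992% of Orion Services GmbH.
Direct interest in Orion Services GmbH: 4%.
Aggregating (R2): 0.988494% + 3.540992% + 4% = 8.529486%.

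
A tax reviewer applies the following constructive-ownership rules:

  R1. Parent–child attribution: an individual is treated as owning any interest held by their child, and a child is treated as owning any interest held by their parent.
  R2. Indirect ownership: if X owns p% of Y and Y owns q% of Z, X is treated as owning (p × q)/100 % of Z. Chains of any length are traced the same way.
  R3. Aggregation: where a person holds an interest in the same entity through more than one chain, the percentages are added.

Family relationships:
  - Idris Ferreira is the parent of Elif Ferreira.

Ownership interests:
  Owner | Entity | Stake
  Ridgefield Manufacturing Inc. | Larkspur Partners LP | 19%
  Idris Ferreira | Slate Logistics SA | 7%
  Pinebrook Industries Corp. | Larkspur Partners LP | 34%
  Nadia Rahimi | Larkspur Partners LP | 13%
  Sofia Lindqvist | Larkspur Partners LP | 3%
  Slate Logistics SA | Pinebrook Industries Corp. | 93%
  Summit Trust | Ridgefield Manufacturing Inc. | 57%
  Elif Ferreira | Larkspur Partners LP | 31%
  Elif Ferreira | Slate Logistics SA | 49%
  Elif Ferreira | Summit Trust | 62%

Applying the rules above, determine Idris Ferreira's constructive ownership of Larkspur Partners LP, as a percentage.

55.4218%

By parent–child attribution (R1), Idris Ferreira is treated as also owning Elif Ferreira's interest in Slate Logistics SA, giving 7% + 49% = 56%.
By parent–child attribution (R1), Idris Ferreira is treated as owning Elif Ferreira's 62% interest in Summit Trust.
By parent–child attribution (R1), Idris Ferreira is treated as owning Elif Ferreira's 31% interest in Larkspur Partners LP.
Chain via Slate Logistics SA → Pinebrook Industries Corp. (R2): 56% × 93% × 34% = 17.7072% of Larkspur Partners LP.
Chain via Summit Trust → Ridgefield Manufacturing Inc. (R2): 62% × 57% × 19% = 6.7146% of Larkspur Partners LP.
Direct interest in Larkspur Partners LP: 31%.
Aggregating (R3): 17.7072% + 6.7146% + 31% = 55.4218%.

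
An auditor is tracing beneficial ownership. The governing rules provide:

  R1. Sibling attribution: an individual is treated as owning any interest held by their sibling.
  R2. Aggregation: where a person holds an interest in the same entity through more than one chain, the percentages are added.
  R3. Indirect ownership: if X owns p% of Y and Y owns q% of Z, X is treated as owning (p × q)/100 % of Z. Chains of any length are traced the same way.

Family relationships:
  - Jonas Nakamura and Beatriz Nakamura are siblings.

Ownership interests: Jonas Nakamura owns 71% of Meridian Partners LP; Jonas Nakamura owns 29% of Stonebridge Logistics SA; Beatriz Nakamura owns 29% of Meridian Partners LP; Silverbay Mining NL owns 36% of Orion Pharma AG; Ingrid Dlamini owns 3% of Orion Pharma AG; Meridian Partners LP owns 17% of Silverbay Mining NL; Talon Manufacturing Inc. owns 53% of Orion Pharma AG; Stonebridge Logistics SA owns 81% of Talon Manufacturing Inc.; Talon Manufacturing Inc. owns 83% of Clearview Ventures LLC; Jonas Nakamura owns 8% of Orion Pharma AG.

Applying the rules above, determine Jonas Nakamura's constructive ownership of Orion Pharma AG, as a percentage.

26.5697%

By sibling attribution (R1), Jonas Nakamura is treated as also owning Beatriz Nakamura's interest in Meridian Partners LP, giving 71% + 29% = 100%.
Chain via Stonebridge Logistics SA → Talon Manufacturing Inc. (R3): 29% × 81% × 53% = 12.4497% of Orion Pharma AG.
Chain via Meridian Partners LP → Silverbay Mining NL (R3): 100% × 17% × 36% = 6.12% of Orion Pharma AG.
Direct interest in Orion Pharma AG: 8%.
Aggregating (R2): 12.4497% + 6.12% + 8% = 26.5697%.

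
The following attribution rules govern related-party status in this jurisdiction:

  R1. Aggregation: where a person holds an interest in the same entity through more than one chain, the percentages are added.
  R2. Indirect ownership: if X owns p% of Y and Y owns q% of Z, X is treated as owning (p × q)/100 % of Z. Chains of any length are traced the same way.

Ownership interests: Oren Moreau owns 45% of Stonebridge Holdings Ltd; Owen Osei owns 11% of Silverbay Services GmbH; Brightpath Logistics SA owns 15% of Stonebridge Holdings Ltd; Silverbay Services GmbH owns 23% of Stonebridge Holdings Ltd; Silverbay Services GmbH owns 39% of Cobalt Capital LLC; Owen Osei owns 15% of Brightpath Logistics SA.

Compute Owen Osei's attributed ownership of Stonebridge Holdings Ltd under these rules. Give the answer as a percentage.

4.78%

Chain via Brightpath Logistics SA (R2): 15% × 15% = 2.25% of Stonebridge Holdings Ltd.
Chain via Silverbay Services GmbH (R2): 11% × 23% = 2.53% of Stonebridge Holdings Ltd.
Aggregating (R1): 2.25% + 2.53% = 4.78%.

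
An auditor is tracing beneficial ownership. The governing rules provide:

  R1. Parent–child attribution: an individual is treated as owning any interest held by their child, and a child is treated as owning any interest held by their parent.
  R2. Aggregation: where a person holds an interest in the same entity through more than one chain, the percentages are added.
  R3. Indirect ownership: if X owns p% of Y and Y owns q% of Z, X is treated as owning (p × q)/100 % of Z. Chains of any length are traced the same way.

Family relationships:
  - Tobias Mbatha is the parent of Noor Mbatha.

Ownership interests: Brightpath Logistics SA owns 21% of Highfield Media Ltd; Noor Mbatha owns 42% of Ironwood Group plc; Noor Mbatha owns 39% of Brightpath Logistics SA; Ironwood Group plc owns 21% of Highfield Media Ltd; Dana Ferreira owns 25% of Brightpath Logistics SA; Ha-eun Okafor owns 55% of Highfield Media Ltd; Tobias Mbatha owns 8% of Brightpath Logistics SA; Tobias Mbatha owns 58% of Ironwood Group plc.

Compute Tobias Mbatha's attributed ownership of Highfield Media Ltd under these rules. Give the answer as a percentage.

By parent–child attribution (R1), Tobias Mbatha is treated as also owning Noor Mbatha's interest in Brightpath Logistics SA, giving 8% + 39% = 47%.
By parent–child attribution (R1), Tobias Mbatha is treated as also owning Noor Mbatha's interest in Ironwood Group plc, giving 58% + 42% = 100%.
Chain via Brightpath Logistics SA (R3): 47% × 21% = 9.87% of Highfield Media Ltd.
Chain via Ironwood Group plc (R3): 100% × 21% = 21% of Highfield Media Ltd.
Aggregating (R2): 9.87% + 21% = 30.87%.

30.87%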